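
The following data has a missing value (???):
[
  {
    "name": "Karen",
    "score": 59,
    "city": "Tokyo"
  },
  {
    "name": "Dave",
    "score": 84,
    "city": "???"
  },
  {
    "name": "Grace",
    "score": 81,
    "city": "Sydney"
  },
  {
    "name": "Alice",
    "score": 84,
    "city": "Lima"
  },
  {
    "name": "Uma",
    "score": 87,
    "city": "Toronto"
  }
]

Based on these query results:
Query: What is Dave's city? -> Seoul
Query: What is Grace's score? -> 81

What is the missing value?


The missing value is Dave's city
From query: Dave's city = Seoul

ANSWER: Seoul


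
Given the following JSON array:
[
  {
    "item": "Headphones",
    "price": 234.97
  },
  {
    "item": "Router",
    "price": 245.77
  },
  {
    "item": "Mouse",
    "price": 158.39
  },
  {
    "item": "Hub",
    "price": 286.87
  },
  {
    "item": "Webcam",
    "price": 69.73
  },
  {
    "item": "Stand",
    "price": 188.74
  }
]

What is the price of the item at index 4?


Array index 4 -> Webcam
price = 69.73

ANSWER: 69.73


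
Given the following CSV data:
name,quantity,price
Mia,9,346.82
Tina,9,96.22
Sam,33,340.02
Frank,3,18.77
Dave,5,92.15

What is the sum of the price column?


Values in 'price' column:
  Row 1: 346.82
  Row 2: 96.22
  Row 3: 340.02
  Row 4: 18.77
  Row 5: 92.15
Sum = 346.82 + 96.22 + 340.02 + 18.77 + 92.15 = 893.98

ANSWER: 893.98


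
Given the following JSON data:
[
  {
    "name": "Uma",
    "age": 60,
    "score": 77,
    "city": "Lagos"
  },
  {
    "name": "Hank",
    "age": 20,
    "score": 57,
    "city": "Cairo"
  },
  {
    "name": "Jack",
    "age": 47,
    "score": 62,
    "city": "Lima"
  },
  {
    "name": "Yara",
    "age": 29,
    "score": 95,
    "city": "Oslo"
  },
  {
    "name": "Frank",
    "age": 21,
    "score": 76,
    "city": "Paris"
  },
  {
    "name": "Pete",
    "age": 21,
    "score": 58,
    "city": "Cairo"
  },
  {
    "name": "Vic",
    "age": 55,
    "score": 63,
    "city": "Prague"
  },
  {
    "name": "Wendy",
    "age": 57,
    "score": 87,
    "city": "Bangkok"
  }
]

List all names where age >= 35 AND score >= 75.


Checking both conditions:
  Uma (age=60, score=77) -> YES
  Hank (age=20, score=57) -> no
  Jack (age=47, score=62) -> no
  Yara (age=29, score=95) -> no
  Frank (age=21, score=76) -> no
  Pete (age=21, score=58) -> no
  Vic (age=55, score=63) -> no
  Wendy (age=57, score=87) -> YES


ANSWER: Uma, Wendy


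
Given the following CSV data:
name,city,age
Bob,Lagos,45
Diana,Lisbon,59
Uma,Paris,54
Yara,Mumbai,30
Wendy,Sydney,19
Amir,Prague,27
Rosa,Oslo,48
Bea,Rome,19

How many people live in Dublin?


Scanning city column for 'Dublin':
Total matches: 0

ANSWER: 0


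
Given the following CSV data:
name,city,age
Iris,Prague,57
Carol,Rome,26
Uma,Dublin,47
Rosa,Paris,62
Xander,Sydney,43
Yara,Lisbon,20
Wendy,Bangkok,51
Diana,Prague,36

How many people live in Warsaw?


Scanning city column for 'Warsaw':
Total matches: 0

ANSWER: 0


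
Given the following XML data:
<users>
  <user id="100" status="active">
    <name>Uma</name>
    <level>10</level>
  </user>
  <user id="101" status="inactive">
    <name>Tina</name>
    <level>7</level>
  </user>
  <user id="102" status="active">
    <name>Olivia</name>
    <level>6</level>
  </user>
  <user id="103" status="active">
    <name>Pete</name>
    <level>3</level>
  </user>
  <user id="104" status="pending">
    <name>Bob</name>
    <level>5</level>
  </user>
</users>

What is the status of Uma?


Finding user with name = Uma
user id="100" status="active"

ANSWER: active


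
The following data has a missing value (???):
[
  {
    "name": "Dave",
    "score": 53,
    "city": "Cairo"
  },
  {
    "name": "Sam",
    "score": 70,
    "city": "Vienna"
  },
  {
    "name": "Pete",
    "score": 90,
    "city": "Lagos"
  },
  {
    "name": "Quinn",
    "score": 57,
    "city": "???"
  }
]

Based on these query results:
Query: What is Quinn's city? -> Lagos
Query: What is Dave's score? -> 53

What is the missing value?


The missing value is Quinn's city
From query: Quinn's city = Lagos

ANSWER: Lagos


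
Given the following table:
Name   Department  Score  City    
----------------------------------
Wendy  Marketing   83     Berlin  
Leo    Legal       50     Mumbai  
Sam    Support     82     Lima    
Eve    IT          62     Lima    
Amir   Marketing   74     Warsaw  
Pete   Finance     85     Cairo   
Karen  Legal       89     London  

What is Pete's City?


Row 6: Pete
City = Cairo

ANSWER: Cairo


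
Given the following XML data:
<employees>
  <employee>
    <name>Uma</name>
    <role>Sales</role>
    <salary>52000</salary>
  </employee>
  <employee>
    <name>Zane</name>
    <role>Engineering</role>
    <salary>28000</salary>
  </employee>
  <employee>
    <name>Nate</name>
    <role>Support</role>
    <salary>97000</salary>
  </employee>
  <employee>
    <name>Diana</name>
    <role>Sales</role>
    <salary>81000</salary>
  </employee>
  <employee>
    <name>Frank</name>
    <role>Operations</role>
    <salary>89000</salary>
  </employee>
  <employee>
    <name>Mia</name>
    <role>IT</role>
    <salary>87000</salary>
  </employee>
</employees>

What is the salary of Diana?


Searching for <employee> with <name>Diana</name>
Found at position 4
<salary>81000</salary>

ANSWER: 81000


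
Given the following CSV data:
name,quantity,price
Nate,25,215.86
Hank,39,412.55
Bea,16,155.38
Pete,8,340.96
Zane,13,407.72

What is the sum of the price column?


Values in 'price' column:
  Row 1: 215.86
  Row 2: 412.55
  Row 3: 155.38
  Row 4: 340.96
  Row 5: 407.72
Sum = 215.86 + 412.55 + 155.38 + 340.96 + 407.72 = 1532.47

ANSWER: 1532.47


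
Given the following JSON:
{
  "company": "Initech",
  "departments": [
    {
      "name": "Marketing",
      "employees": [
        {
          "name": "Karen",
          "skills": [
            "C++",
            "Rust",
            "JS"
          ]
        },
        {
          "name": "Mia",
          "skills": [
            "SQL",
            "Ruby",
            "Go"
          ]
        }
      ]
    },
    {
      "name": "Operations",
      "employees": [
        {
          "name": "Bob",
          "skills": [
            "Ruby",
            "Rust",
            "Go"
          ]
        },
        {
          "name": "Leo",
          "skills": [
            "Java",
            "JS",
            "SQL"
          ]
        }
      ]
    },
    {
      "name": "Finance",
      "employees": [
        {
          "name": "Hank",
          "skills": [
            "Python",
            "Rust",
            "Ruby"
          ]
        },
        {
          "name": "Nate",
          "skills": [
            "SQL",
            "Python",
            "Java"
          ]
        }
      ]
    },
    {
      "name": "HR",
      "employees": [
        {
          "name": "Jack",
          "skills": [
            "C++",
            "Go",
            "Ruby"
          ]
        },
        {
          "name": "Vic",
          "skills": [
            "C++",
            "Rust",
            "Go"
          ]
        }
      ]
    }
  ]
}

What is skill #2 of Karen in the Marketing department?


Path: departments[0].employees[0].skills[1]
Value: Rust

ANSWER: Rust


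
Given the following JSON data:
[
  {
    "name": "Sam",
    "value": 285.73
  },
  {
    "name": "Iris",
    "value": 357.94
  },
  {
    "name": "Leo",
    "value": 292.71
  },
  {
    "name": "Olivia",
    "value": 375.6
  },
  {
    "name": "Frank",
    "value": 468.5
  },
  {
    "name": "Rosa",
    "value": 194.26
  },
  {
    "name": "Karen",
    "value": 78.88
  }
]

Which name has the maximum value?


Comparing values:
  Sam: 285.73
  Iris: 357.94
  Leo: 292.71
  Olivia: 375.6
  Frank: 468.5
  Rosa: 194.26
  Karen: 78.88
Maximum: Frank (468.5)

ANSWER: Frank


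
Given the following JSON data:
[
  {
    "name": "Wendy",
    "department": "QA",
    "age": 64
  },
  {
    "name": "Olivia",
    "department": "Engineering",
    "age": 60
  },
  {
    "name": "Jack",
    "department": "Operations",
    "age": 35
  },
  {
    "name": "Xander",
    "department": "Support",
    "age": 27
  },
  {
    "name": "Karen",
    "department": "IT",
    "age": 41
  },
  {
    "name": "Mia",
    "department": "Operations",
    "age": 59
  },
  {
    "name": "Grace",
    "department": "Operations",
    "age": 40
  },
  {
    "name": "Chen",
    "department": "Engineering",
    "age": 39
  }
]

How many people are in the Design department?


Scanning records for department = Design
  No matches found
Count: 0

ANSWER: 0


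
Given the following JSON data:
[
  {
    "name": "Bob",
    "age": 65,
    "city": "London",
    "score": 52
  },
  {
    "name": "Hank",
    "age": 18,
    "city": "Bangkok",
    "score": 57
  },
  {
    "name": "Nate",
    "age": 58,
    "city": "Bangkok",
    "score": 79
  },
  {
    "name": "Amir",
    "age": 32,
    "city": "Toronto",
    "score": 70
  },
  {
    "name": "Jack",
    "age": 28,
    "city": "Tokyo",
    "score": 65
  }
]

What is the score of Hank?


Looking up record where name = Hank
Record index: 1
Field 'score' = 57

ANSWER: 57


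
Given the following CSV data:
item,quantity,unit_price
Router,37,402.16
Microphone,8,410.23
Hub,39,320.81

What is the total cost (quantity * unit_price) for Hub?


Row: Hub
quantity = 39
unit_price = 320.81
total = 39 * 320.81 = 12511.59

ANSWER: 12511.59


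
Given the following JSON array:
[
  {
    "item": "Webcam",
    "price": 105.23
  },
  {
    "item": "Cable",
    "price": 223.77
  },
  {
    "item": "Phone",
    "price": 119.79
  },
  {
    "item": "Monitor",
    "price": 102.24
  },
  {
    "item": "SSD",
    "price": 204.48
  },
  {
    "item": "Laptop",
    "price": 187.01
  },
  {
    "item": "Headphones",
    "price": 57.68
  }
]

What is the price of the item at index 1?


Array index 1 -> Cable
price = 223.77

ANSWER: 223.77


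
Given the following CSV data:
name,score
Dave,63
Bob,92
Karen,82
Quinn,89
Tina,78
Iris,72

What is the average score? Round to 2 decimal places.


Scores: 63, 92, 82, 89, 78, 72
Sum = 476
Count = 6
Average = 476 / 6 = 79.33

ANSWER: 79.33


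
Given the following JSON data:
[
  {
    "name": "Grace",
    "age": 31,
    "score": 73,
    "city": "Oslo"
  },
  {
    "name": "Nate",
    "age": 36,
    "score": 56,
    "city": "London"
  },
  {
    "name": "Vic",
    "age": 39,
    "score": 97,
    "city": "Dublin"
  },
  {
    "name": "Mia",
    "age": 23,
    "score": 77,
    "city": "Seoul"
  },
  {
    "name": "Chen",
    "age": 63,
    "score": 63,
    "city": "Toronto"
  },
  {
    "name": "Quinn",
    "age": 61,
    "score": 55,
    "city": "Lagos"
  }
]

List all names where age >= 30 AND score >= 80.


Checking both conditions:
  Grace (age=31, score=73) -> no
  Nate (age=36, score=56) -> no
  Vic (age=39, score=97) -> YES
  Mia (age=23, score=77) -> no
  Chen (age=63, score=63) -> no
  Quinn (age=61, score=55) -> no


ANSWER: Vic


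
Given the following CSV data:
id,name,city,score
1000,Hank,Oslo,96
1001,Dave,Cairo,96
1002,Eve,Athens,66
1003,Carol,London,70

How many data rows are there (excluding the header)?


Counting rows (excluding header):
Header: id,name,city,score
Data rows: 4

ANSWER: 4


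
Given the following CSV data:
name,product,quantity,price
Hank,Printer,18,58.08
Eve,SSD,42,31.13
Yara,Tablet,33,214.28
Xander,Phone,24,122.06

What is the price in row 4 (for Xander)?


Row 4: Xander
Column 'price' = 122.06

ANSWER: 122.06


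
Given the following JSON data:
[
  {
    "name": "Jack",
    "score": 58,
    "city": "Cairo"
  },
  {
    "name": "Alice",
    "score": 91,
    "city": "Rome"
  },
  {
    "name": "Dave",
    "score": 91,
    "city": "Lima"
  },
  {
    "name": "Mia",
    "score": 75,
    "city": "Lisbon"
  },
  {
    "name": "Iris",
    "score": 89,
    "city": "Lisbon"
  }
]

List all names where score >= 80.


Filtering records where score >= 80:
  Jack (score=58) -> no
  Alice (score=91) -> YES
  Dave (score=91) -> YES
  Mia (score=75) -> no
  Iris (score=89) -> YES


ANSWER: Alice, Dave, Iris


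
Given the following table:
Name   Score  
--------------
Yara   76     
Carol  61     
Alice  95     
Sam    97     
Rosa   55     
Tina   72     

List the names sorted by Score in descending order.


Sorting by Score (descending):
  Sam: 97
  Alice: 95
  Yara: 76
  Tina: 72
  Carol: 61
  Rosa: 55


ANSWER: Sam, Alice, Yara, Tina, Carol, Rosa


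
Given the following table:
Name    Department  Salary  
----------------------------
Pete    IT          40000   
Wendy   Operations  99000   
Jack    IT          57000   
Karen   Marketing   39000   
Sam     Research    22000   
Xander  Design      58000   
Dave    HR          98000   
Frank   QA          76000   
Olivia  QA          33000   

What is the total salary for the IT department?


IT department members:
  Pete: 40000
  Jack: 57000
Total = 40000 + 57000 = 97000

ANSWER: 97000


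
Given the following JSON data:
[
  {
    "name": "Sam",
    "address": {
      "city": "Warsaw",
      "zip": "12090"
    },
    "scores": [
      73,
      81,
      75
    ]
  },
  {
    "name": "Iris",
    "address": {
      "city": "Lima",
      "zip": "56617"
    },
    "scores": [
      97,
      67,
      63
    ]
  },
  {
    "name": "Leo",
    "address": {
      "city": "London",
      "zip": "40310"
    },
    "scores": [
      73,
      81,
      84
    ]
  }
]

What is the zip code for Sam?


Path: records[0].address.zip
Value: 12090

ANSWER: 12090


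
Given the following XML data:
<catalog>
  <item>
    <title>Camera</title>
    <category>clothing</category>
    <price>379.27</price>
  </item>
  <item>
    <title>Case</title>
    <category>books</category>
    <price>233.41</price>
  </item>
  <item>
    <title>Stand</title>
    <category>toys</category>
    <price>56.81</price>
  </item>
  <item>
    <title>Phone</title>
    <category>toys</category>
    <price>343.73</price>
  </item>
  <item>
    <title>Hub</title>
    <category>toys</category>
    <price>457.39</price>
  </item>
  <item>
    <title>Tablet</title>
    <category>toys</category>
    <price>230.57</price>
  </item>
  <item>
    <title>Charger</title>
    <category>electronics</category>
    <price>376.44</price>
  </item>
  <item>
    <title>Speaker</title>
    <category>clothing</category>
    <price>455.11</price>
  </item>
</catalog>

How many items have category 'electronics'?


Scanning <item> elements for <category>electronics</category>:
  Item 7: Charger -> MATCH
Count: 1

ANSWER: 1


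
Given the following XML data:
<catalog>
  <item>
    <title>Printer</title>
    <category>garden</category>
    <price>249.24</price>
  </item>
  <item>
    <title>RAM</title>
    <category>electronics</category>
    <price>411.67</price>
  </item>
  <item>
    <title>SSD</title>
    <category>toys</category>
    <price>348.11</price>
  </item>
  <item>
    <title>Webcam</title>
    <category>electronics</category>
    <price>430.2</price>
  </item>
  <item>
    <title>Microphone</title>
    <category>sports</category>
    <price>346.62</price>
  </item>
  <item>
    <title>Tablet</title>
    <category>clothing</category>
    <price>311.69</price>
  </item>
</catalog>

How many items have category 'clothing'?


Scanning <item> elements for <category>clothing</category>:
  Item 6: Tablet -> MATCH
Count: 1

ANSWER: 1


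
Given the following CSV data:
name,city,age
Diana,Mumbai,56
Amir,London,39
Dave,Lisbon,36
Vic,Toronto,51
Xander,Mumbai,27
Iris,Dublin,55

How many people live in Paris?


Scanning city column for 'Paris':
Total matches: 0

ANSWER: 0


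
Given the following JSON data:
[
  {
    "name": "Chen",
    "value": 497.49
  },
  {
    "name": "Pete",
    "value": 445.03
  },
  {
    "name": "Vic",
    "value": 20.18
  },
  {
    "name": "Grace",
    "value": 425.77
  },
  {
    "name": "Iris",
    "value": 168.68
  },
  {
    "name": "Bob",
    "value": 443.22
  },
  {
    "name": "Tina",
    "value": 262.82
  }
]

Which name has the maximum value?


Comparing values:
  Chen: 497.49
  Pete: 445.03
  Vic: 20.18
  Grace: 425.77
  Iris: 168.68
  Bob: 443.22
  Tina: 262.82
Maximum: Chen (497.49)

ANSWER: Chen


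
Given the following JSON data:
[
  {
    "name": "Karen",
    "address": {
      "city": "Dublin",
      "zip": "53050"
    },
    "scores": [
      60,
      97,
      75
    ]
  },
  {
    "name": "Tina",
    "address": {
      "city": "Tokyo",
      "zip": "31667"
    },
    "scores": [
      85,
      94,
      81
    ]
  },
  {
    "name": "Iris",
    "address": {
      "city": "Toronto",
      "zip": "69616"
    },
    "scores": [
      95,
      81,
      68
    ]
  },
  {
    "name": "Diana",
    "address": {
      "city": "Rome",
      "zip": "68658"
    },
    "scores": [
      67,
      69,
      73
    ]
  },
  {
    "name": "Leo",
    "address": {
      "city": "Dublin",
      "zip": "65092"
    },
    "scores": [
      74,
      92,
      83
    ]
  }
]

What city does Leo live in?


Path: records[4].address.city
Value: Dublin

ANSWER: Dublin


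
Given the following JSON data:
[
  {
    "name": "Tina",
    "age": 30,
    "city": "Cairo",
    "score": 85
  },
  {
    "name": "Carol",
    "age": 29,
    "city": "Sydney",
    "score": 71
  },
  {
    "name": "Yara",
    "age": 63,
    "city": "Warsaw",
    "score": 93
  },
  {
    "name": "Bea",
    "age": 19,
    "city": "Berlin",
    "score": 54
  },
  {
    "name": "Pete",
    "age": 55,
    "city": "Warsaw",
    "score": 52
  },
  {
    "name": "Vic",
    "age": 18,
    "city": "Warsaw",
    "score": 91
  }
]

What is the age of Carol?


Looking up record where name = Carol
Record index: 1
Field 'age' = 29

ANSWER: 29


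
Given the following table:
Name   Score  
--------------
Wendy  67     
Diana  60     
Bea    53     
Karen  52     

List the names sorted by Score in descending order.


Sorting by Score (descending):
  Wendy: 67
  Diana: 60
  Bea: 53
  Karen: 52


ANSWER: Wendy, Diana, Bea, Karen


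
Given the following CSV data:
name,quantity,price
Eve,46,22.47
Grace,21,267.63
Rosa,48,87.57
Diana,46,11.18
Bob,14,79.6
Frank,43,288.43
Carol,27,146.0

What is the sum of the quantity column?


Values in 'quantity' column:
  Row 1: 46
  Row 2: 21
  Row 3: 48
  Row 4: 46
  Row 5: 14
  Row 6: 43
  Row 7: 27
Sum = 46 + 21 + 48 + 46 + 14 + 43 + 27 = 245

ANSWER: 245


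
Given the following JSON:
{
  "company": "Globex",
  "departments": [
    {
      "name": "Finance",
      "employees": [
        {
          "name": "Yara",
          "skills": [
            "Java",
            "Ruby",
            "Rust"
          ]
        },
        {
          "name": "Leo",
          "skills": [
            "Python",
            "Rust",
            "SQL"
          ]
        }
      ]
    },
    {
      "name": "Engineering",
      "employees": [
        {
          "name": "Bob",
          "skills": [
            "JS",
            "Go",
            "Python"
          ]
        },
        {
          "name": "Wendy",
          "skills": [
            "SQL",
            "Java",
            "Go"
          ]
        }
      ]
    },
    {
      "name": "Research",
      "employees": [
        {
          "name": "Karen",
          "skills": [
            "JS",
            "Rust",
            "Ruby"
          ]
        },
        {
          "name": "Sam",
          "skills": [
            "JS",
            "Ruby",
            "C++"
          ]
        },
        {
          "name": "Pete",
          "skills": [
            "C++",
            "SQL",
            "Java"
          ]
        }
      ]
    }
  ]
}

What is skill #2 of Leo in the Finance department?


Path: departments[0].employees[1].skills[1]
Value: Rust

ANSWER: Rust


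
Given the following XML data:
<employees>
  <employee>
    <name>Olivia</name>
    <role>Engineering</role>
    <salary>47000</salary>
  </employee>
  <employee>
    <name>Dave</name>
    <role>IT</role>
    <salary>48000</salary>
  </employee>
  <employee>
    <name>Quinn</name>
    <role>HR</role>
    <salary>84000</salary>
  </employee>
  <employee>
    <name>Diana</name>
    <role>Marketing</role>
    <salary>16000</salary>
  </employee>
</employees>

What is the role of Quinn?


Searching for <employee> with <name>Quinn</name>
Found at position 3
<role>HR</role>

ANSWER: HR


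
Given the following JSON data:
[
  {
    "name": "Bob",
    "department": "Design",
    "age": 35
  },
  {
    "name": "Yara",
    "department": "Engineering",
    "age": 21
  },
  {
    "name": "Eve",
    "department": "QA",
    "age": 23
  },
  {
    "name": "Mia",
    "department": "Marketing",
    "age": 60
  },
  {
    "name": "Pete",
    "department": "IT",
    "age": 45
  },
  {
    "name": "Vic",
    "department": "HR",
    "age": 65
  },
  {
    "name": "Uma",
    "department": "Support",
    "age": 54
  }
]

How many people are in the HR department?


Scanning records for department = HR
  Record 5: Vic
Count: 1

ANSWER: 1


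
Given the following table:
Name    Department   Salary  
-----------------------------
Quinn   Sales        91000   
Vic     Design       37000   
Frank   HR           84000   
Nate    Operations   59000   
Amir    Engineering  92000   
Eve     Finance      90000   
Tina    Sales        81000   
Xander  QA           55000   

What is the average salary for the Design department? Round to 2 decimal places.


Design department members:
  Vic: 37000
Sum = 37000
Count = 1
Average = 37000 / 1 = 37000.00

ANSWER: 37000.00


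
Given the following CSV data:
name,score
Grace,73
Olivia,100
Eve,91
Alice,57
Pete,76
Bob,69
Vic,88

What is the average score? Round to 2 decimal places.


Scores: 73, 100, 91, 57, 76, 69, 88
Sum = 554
Count = 7
Average = 554 / 7 = 79.14

ANSWER: 79.14


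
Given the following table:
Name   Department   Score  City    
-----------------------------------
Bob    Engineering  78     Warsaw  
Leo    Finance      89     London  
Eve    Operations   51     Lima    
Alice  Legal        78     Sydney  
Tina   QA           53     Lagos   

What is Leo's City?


Row 2: Leo
City = London

ANSWER: London


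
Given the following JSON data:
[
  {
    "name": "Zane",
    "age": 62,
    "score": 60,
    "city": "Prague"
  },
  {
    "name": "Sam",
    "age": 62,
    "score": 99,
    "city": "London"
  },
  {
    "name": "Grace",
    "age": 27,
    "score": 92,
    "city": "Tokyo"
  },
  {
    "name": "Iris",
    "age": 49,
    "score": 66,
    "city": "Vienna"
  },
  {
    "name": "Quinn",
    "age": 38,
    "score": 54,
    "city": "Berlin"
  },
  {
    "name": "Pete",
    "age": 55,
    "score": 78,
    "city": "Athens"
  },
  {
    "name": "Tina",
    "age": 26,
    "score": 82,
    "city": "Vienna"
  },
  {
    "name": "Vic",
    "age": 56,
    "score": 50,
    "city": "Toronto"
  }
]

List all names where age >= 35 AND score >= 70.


Checking both conditions:
  Zane (age=62, score=60) -> no
  Sam (age=62, score=99) -> YES
  Grace (age=27, score=92) -> no
  Iris (age=49, score=66) -> no
  Quinn (age=38, score=54) -> no
  Pete (age=55, score=78) -> YES
  Tina (age=26, score=82) -> no
  Vic (age=56, score=50) -> no


ANSWER: Sam, Pete


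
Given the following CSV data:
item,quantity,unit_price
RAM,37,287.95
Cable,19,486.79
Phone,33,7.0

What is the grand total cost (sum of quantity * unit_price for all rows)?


Computing row totals:
  RAM: 37 * 287.95 = 10654.15
  Cable: 19 * 486.79 = 9249.01
  Phone: 33 * 7.0 = 231.0
Grand total = 10654.15 + 9249.01 + 231.0 = 20134.16

ANSWER: 20134.16


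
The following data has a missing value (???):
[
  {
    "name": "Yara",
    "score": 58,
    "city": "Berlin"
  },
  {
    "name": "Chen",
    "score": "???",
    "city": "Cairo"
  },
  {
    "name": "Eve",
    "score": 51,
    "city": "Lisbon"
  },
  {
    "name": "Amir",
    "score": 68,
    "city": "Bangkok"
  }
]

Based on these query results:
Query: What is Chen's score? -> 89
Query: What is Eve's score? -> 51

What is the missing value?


The missing value is Chen's score
From query: Chen's score = 89

ANSWER: 89


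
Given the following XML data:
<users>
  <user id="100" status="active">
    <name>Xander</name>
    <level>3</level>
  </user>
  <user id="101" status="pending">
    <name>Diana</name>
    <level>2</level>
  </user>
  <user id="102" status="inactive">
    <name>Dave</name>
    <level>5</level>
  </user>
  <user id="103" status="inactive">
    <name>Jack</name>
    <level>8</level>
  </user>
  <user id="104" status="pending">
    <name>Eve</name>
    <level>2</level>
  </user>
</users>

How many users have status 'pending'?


Counting users with status='pending':
  Diana (id=101) -> MATCH
  Eve (id=104) -> MATCH
Count: 2

ANSWER: 2


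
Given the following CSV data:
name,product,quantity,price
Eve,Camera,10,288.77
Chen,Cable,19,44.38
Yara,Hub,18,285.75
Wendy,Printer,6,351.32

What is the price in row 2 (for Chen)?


Row 2: Chen
Column 'price' = 44.38

ANSWER: 44.38


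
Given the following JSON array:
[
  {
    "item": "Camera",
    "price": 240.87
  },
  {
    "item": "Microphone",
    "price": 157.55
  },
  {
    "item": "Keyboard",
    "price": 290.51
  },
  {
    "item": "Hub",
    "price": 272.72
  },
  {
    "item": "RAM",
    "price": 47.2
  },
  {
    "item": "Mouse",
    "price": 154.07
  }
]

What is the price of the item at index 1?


Array index 1 -> Microphone
price = 157.55

ANSWER: 157.55


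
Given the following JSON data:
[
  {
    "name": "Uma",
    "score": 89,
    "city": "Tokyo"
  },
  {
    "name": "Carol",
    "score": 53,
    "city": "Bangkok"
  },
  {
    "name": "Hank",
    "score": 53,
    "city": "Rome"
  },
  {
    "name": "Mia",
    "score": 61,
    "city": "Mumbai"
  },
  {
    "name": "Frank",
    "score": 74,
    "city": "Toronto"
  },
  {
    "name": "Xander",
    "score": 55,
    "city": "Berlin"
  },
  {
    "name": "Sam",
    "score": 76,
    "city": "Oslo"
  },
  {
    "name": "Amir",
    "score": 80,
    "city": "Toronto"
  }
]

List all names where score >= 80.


Filtering records where score >= 80:
  Uma (score=89) -> YES
  Carol (score=53) -> no
  Hank (score=53) -> no
  Mia (score=61) -> no
  Frank (score=74) -> no
  Xander (score=55) -> no
  Sam (score=76) -> no
  Amir (score=80) -> YES


ANSWER: Uma, Amir


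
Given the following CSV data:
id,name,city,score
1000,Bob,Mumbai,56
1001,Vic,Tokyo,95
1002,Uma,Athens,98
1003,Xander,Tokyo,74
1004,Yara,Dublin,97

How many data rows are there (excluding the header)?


Counting rows (excluding header):
Header: id,name,city,score
Data rows: 5

ANSWER: 5


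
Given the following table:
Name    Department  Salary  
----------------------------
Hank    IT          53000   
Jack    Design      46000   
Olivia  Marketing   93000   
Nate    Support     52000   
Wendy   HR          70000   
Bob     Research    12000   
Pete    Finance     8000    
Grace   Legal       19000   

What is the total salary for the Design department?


Design department members:
  Jack: 46000
Total = 46000 = 46000

ANSWER: 46000


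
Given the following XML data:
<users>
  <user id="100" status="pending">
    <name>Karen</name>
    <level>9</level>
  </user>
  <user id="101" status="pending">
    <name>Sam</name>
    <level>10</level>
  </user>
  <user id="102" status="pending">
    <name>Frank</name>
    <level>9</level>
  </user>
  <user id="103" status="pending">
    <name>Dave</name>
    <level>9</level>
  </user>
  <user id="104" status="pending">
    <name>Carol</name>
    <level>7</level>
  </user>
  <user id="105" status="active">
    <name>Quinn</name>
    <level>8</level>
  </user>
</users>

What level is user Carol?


Finding user: Carol
<level>7</level>

ANSWER: 7


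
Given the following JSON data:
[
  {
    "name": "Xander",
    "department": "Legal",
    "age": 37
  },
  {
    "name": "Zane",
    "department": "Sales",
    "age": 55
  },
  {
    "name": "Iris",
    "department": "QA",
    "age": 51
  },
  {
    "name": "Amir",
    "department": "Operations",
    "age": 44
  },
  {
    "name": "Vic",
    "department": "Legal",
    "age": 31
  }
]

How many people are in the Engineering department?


Scanning records for department = Engineering
  No matches found
Count: 0

ANSWER: 0


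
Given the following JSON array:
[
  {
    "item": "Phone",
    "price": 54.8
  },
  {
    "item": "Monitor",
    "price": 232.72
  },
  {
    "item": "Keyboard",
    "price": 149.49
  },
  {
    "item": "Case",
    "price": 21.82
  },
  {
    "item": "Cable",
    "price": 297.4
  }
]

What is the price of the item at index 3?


Array index 3 -> Case
price = 21.82

ANSWER: 21.82


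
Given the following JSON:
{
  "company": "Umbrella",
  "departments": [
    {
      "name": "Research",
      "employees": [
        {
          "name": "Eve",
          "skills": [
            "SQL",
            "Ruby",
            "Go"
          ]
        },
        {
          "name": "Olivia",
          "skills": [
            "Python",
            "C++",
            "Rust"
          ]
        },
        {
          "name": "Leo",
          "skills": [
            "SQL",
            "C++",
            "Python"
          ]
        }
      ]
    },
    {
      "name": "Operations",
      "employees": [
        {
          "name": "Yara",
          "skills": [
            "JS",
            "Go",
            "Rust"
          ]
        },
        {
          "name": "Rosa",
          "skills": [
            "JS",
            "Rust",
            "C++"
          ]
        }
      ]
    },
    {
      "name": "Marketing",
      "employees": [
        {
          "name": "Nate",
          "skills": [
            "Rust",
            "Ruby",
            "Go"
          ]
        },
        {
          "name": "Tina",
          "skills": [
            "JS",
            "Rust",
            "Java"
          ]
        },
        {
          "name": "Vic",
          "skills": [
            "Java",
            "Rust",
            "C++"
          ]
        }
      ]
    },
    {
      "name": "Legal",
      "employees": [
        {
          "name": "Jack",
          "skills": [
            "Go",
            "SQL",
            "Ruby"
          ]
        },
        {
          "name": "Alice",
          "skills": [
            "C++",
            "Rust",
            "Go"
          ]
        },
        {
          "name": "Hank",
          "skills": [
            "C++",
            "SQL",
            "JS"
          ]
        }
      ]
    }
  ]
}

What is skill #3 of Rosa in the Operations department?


Path: departments[1].employees[1].skills[2]
Value: C++

ANSWER: C++


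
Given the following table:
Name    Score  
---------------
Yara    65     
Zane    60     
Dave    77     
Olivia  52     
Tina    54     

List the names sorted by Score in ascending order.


Sorting by Score (ascending):
  Olivia: 52
  Tina: 54
  Zane: 60
  Yara: 65
  Dave: 77


ANSWER: Olivia, Tina, Zane, Yara, Dave


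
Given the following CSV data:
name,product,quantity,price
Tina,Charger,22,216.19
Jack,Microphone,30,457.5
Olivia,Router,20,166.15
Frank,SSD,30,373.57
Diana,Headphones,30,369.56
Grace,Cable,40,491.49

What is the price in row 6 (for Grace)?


Row 6: Grace
Column 'price' = 491.49

ANSWER: 491.49


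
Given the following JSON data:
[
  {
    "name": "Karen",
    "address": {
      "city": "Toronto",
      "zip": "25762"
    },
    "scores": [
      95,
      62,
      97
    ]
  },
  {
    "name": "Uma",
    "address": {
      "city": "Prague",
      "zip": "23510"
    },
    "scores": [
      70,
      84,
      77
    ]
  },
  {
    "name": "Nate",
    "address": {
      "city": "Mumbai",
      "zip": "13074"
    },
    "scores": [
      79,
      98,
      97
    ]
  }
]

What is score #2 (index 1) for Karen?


Path: records[0].scores[1]
Value: 62

ANSWER: 62


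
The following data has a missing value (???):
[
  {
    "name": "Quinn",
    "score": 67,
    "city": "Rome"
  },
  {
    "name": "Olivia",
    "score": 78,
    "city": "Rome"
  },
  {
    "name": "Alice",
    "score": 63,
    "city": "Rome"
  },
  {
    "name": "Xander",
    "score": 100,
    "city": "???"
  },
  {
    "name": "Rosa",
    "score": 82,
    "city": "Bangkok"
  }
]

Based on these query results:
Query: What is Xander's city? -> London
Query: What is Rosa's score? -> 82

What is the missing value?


The missing value is Xander's city
From query: Xander's city = London

ANSWER: London


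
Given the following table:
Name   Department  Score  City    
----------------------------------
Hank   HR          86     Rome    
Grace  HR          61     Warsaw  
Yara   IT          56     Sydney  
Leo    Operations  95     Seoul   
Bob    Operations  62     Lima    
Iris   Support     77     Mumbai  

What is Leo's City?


Row 4: Leo
City = Seoul

ANSWER: Seoul


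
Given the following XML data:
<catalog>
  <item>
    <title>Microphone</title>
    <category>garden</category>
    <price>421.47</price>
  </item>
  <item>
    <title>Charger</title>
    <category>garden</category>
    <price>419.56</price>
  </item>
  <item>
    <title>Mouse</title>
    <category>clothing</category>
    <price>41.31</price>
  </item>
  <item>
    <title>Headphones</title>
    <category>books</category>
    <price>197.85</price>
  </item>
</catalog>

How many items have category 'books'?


Scanning <item> elements for <category>books</category>:
  Item 4: Headphones -> MATCH
Count: 1

ANSWER: 1


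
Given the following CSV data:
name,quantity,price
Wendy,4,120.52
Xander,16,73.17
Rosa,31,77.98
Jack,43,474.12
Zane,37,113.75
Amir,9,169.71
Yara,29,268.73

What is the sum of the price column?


Values in 'price' column:
  Row 1: 120.52
  Row 2: 73.17
  Row 3: 77.98
  Row 4: 474.12
  Row 5: 113.75
  Row 6: 169.71
  Row 7: 268.73
Sum = 120.52 + 73.17 + 77.98 + 474.12 + 113.75 + 169.71 + 268.73 = 1297.98

ANSWER: 1297.98


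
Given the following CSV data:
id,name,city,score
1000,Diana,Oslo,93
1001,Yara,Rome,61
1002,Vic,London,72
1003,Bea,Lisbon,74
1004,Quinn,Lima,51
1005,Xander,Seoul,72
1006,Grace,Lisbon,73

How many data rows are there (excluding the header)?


Counting rows (excluding header):
Header: id,name,city,score
Data rows: 7

ANSWER: 7


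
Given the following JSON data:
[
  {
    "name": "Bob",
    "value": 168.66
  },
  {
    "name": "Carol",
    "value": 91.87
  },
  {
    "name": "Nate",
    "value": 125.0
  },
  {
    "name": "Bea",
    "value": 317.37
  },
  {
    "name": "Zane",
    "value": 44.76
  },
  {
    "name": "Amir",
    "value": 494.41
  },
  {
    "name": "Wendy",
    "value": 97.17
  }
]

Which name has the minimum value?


Comparing values:
  Bob: 168.66
  Carol: 91.87
  Nate: 125.0
  Bea: 317.37
  Zane: 44.76
  Amir: 494.41
  Wendy: 97.17
Minimum: Zane (44.76)

ANSWER: Zane


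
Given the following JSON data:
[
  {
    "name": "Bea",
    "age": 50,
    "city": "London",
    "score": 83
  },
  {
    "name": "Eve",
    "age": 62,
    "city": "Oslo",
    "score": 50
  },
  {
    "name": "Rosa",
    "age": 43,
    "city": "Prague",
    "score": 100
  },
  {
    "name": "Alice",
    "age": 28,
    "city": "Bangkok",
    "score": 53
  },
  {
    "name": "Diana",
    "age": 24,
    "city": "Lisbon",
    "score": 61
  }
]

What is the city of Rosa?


Looking up record where name = Rosa
Record index: 2
Field 'city' = Prague

ANSWER: Prague


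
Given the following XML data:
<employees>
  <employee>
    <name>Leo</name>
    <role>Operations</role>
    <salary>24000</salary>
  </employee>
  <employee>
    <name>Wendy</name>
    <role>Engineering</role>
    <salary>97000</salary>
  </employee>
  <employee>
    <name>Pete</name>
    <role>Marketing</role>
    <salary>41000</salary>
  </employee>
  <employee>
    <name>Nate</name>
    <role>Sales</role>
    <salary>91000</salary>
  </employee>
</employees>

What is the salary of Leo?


Searching for <employee> with <name>Leo</name>
Found at position 1
<salary>24000</salary>

ANSWER: 24000


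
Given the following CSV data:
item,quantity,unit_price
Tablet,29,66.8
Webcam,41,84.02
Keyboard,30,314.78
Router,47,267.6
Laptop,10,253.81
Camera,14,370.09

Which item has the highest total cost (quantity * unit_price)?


Computing row totals:
  Tablet: 1937.2
  Webcam: 3444.82
  Keyboard: 9443.4
  Router: 12577.2
  Laptop: 2538.1
  Camera: 5181.26
Maximum: Router (12577.2)

ANSWER: Router


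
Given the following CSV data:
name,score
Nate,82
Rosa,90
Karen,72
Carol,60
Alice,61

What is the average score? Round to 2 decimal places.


Scores: 82, 90, 72, 60, 61
Sum = 365
Count = 5
Average = 365 / 5 = 73.00

ANSWER: 73.00


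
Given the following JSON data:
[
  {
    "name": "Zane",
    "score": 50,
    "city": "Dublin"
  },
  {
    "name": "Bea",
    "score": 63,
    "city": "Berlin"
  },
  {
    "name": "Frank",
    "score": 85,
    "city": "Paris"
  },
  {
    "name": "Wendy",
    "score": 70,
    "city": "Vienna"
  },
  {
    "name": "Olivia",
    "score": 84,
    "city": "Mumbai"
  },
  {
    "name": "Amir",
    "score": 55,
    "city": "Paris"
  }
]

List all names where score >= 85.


Filtering records where score >= 85:
  Zane (score=50) -> no
  Bea (score=63) -> no
  Frank (score=85) -> YES
  Wendy (score=70) -> no
  Olivia (score=84) -> no
  Amir (score=55) -> no


ANSWER: Frank


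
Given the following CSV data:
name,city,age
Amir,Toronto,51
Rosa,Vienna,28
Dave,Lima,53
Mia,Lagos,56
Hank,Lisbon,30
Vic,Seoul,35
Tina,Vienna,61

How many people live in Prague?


Scanning city column for 'Prague':
Total matches: 0

ANSWER: 0


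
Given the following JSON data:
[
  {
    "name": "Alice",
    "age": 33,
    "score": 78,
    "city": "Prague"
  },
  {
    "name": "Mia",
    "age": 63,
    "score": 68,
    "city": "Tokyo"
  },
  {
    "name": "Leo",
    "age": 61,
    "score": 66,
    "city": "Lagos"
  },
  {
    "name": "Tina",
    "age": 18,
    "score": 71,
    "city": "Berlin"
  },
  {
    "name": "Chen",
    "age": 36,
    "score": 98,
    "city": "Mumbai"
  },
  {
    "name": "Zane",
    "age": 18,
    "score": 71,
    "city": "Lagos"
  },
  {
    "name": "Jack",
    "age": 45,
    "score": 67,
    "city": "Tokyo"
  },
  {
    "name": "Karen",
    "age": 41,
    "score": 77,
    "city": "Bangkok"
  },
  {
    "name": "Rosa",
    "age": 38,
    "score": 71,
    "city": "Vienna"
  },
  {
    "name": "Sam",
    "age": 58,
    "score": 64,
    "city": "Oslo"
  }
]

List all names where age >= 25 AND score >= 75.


Checking both conditions:
  Alice (age=33, score=78) -> YES
  Mia (age=63, score=68) -> no
  Leo (age=61, score=66) -> no
  Tina (age=18, score=71) -> no
  Chen (age=36, score=98) -> YES
  Zane (age=18, score=71) -> no
  Jack (age=45, score=67) -> no
  Karen (age=41, score=77) -> YES
  Rosa (age=38, score=71) -> no
  Sam (age=58, score=64) -> no


ANSWER: Alice, Chen, Karen


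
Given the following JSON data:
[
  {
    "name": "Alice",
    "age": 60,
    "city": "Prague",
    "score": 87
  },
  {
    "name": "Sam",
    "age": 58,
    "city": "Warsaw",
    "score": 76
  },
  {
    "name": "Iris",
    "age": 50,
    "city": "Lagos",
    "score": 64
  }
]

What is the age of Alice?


Looking up record where name = Alice
Record index: 0
Field 'age' = 60

ANSWER: 60


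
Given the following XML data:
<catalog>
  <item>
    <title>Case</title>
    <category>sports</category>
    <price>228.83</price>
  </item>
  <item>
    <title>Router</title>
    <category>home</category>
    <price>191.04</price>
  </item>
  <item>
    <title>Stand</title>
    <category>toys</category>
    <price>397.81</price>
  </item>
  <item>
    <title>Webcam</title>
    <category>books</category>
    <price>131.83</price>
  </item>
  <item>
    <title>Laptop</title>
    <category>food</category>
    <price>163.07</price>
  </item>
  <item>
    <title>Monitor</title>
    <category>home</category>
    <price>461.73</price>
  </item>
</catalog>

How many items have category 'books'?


Scanning <item> elements for <category>books</category>:
  Item 4: Webcam -> MATCH
Count: 1

ANSWER: 1


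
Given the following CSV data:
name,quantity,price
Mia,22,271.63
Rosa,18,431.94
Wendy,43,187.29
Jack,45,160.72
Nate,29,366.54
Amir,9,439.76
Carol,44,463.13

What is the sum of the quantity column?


Values in 'quantity' column:
  Row 1: 22
  Row 2: 18
  Row 3: 43
  Row 4: 45
  Row 5: 29
  Row 6: 9
  Row 7: 44
Sum = 22 + 18 + 43 + 45 + 29 + 9 + 44 = 210

ANSWER: 210
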